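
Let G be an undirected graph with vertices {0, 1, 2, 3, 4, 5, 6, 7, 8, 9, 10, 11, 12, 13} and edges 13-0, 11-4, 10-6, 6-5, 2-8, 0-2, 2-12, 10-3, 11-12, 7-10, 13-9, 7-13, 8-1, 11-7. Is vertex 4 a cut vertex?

Deleting 4 leaves 1 component (was 1), so 4 is not a cut vertex.

No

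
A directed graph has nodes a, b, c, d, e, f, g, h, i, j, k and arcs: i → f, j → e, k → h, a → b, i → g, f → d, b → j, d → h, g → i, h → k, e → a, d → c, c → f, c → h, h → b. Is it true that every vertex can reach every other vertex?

No

There is no directed path from h to i, so the graph is not strongly connected.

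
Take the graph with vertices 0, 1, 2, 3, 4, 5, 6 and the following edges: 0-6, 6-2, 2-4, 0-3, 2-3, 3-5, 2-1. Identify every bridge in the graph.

The edges on the cycle 0-6-2-3-0 are not bridges since each lies on that cycle.
But removing 2-4 disconnects 2 from 4; removing 3-5 disconnects 3 from 5; removing 2-1 disconnects 2 from 1 — these are bridges.

1-2, 2-4, 3-5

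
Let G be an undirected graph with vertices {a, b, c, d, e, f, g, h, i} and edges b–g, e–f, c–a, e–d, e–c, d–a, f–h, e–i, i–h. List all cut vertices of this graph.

Removing e increases the component count from 2 to 3, so e is a cut vertex.
By contrast removing i leaves 2 components; it is not a cut vertex. No other vertex is a cut vertex either.

e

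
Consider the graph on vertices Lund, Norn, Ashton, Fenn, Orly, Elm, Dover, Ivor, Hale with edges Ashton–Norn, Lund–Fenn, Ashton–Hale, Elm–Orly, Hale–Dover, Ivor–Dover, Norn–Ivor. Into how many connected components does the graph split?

3

Starting from Fenn we can reach Fenn, Lund. That is one component of size 2.
Starting from Elm we can reach Elm, Orly. That is one component of size 2.
Starting from Hale we can reach Hale, Ivor, Norn, Dover, Ashton. That is one component of size 5.
Total: 3 components.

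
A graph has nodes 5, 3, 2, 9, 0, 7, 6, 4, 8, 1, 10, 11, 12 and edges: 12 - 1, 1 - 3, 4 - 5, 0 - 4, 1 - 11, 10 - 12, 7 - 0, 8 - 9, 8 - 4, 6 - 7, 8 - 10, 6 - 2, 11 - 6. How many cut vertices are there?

4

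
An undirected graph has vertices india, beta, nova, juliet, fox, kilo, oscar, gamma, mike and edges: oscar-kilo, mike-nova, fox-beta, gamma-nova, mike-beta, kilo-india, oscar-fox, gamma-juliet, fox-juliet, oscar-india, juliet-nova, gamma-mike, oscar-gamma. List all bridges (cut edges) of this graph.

none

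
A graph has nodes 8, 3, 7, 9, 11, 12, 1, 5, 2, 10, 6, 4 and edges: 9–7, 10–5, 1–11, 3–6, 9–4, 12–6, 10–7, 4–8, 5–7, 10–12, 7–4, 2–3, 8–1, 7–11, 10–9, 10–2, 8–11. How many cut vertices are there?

Removing 10 increases the component count from 1 to 2, so 10 is a cut vertex.
By contrast removing 1 leaves 1 component; it is not a cut vertex. No other vertex is a cut vertex either.

1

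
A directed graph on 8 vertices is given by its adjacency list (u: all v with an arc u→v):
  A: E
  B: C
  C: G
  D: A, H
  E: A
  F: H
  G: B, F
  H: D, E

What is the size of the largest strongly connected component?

3

{B, C, G} are all mutually reachable — one SCC of size 3.
{D, H} are all mutually reachable — one SCC of size 2.
{A, E} are all mutually reachable — one SCC of size 2.
{F} is an SCC by itself.
The largest has 3 vertices.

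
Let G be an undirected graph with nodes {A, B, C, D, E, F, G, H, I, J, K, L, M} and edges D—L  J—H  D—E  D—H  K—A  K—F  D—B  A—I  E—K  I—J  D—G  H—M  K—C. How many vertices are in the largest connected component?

13

Starting from A we can reach A, B, C, D, E, F, G, H, I, J, K, L, M. That is one component of size 13.
The largest has 13 vertices.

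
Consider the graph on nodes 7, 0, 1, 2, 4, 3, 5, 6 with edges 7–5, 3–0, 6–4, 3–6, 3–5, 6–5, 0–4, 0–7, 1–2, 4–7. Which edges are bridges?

1-2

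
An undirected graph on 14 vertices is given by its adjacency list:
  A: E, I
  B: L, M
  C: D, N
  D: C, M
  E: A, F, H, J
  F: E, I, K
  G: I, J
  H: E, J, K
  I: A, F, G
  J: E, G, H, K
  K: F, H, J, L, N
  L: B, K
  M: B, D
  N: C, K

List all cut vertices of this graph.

K

Removing K increases the component count from 1 to 2, so K is a cut vertex.
By contrast removing H leaves 1 component; it is not a cut vertex. No other vertex is a cut vertex either.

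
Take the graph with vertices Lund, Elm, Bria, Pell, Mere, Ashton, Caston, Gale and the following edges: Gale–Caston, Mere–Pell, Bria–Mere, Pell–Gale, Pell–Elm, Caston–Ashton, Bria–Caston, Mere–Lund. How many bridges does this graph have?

3

The edges on the cycle Bria-Mere-Pell-Gale-Caston-Bria are not bridges since each lies on that cycle.
But removing Pell–Elm disconnects Pell from Elm; removing Mere–Lund disconnects Mere from Lund; removing Caston–Ashton disconnects Caston from Ashton — these are bridges.
That makes 3 bridges.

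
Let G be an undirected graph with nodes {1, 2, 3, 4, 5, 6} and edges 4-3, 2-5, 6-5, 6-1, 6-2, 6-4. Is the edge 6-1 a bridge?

Yes

Removing 6-1 leaves no path between 6 and 1: the component count goes from 1 to 2. So it is a bridge.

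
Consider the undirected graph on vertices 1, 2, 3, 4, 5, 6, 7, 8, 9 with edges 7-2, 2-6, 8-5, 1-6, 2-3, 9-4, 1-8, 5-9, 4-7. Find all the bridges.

2-3

The edges on the cycle 1-8-5-9-4-7-2-6-1 are not bridges since each lies on that cycle.
But removing 3-2 disconnects 3 from 2 — this is a bridge.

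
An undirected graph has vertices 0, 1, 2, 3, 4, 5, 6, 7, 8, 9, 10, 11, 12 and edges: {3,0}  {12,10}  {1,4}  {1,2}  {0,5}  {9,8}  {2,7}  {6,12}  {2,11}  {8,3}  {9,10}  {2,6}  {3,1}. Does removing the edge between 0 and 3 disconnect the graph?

Yes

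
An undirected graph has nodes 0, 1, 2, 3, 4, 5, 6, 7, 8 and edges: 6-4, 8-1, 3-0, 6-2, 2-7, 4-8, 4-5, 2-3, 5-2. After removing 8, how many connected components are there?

2

With 8 gone, the remaining components are: {1}; {0, 2, 3, 4, 5, 6, 7}.
That is 2 components.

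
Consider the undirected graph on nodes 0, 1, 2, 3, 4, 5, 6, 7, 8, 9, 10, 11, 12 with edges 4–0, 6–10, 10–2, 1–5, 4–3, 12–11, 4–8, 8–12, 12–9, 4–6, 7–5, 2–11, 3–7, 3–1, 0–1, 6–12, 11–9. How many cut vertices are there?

1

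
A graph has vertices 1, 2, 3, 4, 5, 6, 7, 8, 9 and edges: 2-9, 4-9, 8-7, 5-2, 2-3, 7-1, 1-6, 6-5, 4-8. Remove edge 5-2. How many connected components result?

1

5 and 2 are still connected via 5-6-1-7-8-4-9-2, so the component count stays at 1.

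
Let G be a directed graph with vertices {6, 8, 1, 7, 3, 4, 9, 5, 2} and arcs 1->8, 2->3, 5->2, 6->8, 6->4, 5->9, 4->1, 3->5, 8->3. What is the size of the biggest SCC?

3

{2, 3, 5} are all mutually reachable — one SCC of size 3.
{4} is an SCC by itself.
{1} is an SCC by itself.
{8} is an SCC by itself.
{6} is an SCC by itself.
(and 2 more singleton SCCs)
The largest has 3 vertices.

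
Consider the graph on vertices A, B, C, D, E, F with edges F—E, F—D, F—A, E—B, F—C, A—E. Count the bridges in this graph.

3

The edges on the cycle F-A-E-F are not bridges since each lies on that cycle.
But removing C—F disconnects C from F; removing F—D disconnects F from D; removing E—B disconnects E from B — these are bridges.
That makes 3 bridges.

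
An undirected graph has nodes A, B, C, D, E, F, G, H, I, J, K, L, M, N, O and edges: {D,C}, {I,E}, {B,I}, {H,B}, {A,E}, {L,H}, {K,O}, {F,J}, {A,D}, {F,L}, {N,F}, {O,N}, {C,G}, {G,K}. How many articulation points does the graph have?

1

Removing F increases the component count from 2 to 3, so F is a cut vertex.
By contrast removing E leaves 2 components; it is not a cut vertex. No other vertex is a cut vertex either.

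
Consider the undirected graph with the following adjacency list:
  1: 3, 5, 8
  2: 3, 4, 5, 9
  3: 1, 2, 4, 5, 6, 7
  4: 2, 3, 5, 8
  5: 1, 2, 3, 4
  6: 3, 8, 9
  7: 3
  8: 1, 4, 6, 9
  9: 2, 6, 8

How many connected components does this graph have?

Starting from 1 we can reach 1, 2, 3, 4, 5, 6, 7, 8, 9. That is one component of size 9.
Total: 1 component.

1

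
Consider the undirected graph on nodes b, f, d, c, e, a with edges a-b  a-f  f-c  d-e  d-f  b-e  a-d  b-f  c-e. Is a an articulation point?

Deleting a leaves 1 component (was 1) (its neighbors b, d, f remain connected to each other), so a is not a cut vertex.

No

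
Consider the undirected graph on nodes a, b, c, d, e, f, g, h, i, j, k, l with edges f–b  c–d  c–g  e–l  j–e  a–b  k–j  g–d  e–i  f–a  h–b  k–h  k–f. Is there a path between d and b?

The component containing d is {c, d, g}, and b is not in it.

No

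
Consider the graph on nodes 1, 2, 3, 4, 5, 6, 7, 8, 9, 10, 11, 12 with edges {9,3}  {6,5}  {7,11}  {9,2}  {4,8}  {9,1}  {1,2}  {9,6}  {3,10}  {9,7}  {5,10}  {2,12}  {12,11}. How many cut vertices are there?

1

Removing 9 increases the component count from 2 to 3, so 9 is a cut vertex.
By contrast removing 12 leaves 2 components; it is not a cut vertex. No other vertex is a cut vertex either.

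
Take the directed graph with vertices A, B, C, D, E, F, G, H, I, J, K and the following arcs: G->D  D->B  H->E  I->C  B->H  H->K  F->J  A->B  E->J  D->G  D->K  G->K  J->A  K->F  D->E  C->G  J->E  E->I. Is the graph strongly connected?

From I we can reach every vertex (A, B, C, D, E, F, G, H, I, J, K), and every vertex can reach I (A, B, C, D, E, F, G, H, I, J, K). So the whole graph is one strongly connected component.

Yes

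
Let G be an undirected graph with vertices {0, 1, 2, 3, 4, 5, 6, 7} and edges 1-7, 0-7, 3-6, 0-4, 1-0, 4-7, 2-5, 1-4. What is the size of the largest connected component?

4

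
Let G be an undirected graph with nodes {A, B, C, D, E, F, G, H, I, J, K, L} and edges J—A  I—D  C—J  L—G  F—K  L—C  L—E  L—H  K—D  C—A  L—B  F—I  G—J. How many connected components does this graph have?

2

Starting from D we can reach D, F, I, K. That is one component of size 4.
Starting from A we can reach A, B, C, E, G, H, J, L. That is one component of size 8.
Total: 2 components.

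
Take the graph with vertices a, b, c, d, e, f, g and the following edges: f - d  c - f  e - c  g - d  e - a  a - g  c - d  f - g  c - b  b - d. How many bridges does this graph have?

The edges on the cycle e-c-f-g-a-e are not bridges since each lies on that cycle.
Every edge lies on some cycle, so there are no bridges.

0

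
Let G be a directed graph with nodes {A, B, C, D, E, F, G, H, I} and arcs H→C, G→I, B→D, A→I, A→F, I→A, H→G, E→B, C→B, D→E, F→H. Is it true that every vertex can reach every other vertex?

There is no directed path from C to H, so the graph is not strongly connected.

No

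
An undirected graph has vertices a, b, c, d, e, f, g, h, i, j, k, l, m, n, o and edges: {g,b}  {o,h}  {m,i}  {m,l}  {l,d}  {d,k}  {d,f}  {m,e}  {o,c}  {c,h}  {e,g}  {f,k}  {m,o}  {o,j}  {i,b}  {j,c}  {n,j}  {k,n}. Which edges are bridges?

none

The edges on the cycle m-e-g-b-i-m are not bridges since each lies on that cycle.
Every edge lies on some cycle, so there are no bridges.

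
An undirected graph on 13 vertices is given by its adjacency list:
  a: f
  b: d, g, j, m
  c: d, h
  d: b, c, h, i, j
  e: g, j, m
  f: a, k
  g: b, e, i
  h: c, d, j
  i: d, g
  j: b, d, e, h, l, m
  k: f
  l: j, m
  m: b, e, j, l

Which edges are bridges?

a-f, f-k

The edges on the cycle d-c-h-d are not bridges since each lies on that cycle.
But removing a-f disconnects a from f; removing f-k disconnects f from k — these are bridges.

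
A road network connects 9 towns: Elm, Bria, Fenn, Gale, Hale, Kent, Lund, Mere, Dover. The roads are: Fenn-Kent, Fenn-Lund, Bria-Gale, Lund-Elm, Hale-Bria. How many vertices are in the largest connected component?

4

Mere is isolated — a component by itself.
Dover is isolated — a component by itself.
Starting from Bria we can reach Bria, Gale, Hale. That is one component of size 3.
Starting from Elm we can reach Elm, Fenn, Kent, Lund. That is one component of size 4.
The largest has 4 vertices.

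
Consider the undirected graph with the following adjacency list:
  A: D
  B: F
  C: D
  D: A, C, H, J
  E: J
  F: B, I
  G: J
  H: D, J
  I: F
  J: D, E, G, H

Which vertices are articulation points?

Removing D increases the component count from 2 to 4, so D is a cut vertex.
Removing F increases the component count from 2 to 3, so F is a cut vertex.
Removing J increases the component count from 2 to 4, so J is a cut vertex.
By contrast removing E leaves 2 components; it is not a cut vertex. No other vertex is a cut vertex either.

D, F, J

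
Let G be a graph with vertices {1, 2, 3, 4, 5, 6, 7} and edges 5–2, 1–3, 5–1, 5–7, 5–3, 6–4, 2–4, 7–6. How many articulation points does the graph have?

Removing 5 increases the component count from 1 to 2, so 5 is a cut vertex.
By contrast removing 6 leaves 1 component; it is not a cut vertex. No other vertex is a cut vertex either.

1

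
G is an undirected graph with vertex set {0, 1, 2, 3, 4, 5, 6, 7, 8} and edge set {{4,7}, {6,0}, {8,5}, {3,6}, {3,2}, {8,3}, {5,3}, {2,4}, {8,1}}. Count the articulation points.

5

Removing 2 increases the component count from 1 to 2, so 2 is a cut vertex.
Removing 3 increases the component count from 1 to 3, so 3 is a cut vertex.
Removing 4 increases the component count from 1 to 2, so 4 is a cut vertex.
Likewise 6, 8 are cut vertices.
By contrast removing 5 leaves 1 component; it is not a cut vertex. No other vertex is a cut vertex either.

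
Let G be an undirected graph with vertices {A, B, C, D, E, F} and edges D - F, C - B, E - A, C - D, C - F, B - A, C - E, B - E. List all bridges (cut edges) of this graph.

none

The edges on the cycle C-D-F-C are not bridges since each lies on that cycle.
Every edge lies on some cycle, so there are no bridges.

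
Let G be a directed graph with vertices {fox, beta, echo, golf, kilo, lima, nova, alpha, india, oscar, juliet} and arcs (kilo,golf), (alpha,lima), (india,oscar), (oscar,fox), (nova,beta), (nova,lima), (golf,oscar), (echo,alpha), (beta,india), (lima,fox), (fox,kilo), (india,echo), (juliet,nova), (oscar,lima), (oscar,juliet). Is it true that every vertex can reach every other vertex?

Yes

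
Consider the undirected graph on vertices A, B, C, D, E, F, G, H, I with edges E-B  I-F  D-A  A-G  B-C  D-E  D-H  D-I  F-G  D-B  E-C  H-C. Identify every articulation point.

Removing D increases the component count from 1 to 2, so D is a cut vertex.
By contrast removing I leaves 1 component; it is not a cut vertex. No other vertex is a cut vertex either.

D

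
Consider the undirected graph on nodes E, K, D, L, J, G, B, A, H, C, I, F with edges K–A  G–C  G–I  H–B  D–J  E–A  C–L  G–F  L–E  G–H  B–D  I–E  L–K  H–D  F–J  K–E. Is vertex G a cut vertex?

Yes

Deleting G raises the number of components from 1 to 2, so G is a cut vertex.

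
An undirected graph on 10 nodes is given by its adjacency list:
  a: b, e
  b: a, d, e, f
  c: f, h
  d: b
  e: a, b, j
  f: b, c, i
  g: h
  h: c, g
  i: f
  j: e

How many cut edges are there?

7

The edges on the cycle b-a-e-b are not bridges since each lies on that cycle.
But removing f-i disconnects f from i; removing c-f disconnects c from f; removing c-h disconnects c from h; removing d-b disconnects d from b — these are bridges.
In total 7 edges are bridges.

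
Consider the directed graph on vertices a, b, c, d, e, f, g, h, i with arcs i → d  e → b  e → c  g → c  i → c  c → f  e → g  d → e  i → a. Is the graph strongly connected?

There is no directed path from h to b, so the graph is not strongly connected.

No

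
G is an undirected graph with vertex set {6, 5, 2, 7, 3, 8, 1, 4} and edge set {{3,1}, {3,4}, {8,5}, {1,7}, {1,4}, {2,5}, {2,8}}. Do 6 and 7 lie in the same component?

No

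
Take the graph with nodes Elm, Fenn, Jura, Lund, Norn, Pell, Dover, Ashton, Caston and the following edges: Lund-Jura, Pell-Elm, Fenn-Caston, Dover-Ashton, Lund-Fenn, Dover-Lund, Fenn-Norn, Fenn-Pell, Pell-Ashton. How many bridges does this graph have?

The edges on the cycle Dover-Lund-Fenn-Pell-Ashton-Dover are not bridges since each lies on that cycle.
But removing Norn-Fenn disconnects Norn from Fenn; removing Lund-Jura disconnects Lund from Jura; removing Pell-Elm disconnects Pell from Elm; removing Fenn-Caston disconnects Fenn from Caston — these are bridges.
That makes 4 bridges.

4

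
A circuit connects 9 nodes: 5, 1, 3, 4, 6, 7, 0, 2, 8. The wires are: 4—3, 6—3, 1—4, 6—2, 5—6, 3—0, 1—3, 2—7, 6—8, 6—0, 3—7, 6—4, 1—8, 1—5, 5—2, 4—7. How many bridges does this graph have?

The edges on the cycle 1-5-6-4-3-1 are not bridges since each lies on that cycle.
Every edge lies on some cycle, so there are no bridges.

0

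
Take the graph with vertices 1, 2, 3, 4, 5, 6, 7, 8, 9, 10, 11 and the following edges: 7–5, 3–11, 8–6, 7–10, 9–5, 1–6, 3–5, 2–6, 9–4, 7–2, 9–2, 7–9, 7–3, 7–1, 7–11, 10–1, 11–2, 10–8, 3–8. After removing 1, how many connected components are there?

1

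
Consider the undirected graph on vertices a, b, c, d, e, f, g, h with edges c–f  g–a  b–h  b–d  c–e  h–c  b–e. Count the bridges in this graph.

The edges on the cycle b-h-c-e-b are not bridges since each lies on that cycle.
But removing g–a disconnects g from a; removing c–f disconnects c from f; removing b–d disconnects b from d — these are bridges.
That makes 3 bridges.

3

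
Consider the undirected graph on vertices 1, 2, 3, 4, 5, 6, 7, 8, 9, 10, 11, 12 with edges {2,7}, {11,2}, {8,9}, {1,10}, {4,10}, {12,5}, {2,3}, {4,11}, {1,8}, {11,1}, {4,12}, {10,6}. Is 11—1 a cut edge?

After removing 11—1, the path 11-4-10-1 still connects them, so the edge is not a bridge.

No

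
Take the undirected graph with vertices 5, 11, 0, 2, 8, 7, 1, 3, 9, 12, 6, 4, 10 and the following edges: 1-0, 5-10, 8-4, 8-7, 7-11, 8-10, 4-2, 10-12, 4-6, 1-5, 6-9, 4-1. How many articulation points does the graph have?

6

Removing 1 increases the component count from 2 to 3, so 1 is a cut vertex.
Removing 4 increases the component count from 2 to 4, so 4 is a cut vertex.
Removing 6 increases the component count from 2 to 3, so 6 is a cut vertex.
Likewise 7, 8, 10 are cut vertices.
By contrast removing 0 leaves 2 components; it is not a cut vertex. No other vertex is a cut vertex either.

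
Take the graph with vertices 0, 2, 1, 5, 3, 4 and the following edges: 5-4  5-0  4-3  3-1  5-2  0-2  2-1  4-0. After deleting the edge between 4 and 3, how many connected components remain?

1

4 and 3 are still connected via 4-5-2-1-3, so the component count stays at 1.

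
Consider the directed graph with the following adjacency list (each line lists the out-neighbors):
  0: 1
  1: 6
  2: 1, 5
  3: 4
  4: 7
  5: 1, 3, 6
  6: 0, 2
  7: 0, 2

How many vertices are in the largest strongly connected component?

{0, 1, 2, 3, 4, 5, 6, 7} are all mutually reachable — one SCC of size 8.
The largest has 8 vertices.

8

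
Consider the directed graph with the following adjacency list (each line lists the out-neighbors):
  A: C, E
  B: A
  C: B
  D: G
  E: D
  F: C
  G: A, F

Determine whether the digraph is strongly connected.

Yes

From G we can reach every vertex (A, B, C, D, E, F, G), and every vertex can reach G (A, B, C, D, E, F, G). So the whole graph is one strongly connected component.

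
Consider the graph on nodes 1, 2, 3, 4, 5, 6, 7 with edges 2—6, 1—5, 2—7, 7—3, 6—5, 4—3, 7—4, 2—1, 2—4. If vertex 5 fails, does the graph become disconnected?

No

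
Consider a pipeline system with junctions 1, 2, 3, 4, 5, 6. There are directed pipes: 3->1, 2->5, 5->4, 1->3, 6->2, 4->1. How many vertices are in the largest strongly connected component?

2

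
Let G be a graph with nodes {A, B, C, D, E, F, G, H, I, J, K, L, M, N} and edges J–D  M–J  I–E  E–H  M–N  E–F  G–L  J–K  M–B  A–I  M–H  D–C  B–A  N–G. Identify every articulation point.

Removing D increases the component count from 1 to 2, so D is a cut vertex.
Removing E increases the component count from 1 to 2, so E is a cut vertex.
Removing G increases the component count from 1 to 2, so G is a cut vertex.
Likewise J, M, N are cut vertices.
By contrast removing C leaves 1 component; it is not a cut vertex. No other vertex is a cut vertex either.

D, E, G, J, M, N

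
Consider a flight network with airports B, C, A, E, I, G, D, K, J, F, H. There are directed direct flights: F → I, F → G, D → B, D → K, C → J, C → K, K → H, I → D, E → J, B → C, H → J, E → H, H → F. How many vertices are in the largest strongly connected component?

7

{B, C, D, F, H, I, K} are all mutually reachable — one SCC of size 7.
{J} is an SCC by itself.
{A} is an SCC by itself.
{G} is an SCC by itself.
{E} is an SCC by itself.
The largest has 7 vertices.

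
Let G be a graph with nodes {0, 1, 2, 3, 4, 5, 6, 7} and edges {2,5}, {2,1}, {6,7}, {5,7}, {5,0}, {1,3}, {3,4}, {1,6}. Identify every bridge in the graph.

The edges on the cycle 2-5-7-6-1-2 are not bridges since each lies on that cycle.
But removing 3—4 disconnects 3 from 4; removing 1—3 disconnects 1 from 3; removing 5—0 disconnects 5 from 0 — these are bridges.

0-5, 1-3, 3-4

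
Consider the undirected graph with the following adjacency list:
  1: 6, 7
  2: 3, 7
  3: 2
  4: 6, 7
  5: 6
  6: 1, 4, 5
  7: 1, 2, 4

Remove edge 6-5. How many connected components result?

Before removal there is 1 component.
6-5 is a bridge — removing it separates 6's side from 5's side.
After removal: 2 components.

2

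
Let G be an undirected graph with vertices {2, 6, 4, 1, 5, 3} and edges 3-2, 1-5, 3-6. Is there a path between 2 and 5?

No

The component containing 2 is {2, 3, 6}, and 5 is not in it.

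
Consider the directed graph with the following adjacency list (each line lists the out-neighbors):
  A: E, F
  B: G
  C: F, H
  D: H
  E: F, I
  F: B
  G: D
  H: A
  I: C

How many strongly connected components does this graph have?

1

{A, B, C, D, E, F, G, H, I} are all mutually reachable — one SCC of size 9.
That gives 1 strongly connected component.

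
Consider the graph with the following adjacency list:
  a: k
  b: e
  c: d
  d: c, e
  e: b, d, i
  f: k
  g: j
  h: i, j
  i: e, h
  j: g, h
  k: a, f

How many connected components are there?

2

Starting from a we can reach a, f, k. That is one component of size 3.
Starting from b we can reach b, c, d, e, g, h, i, j. That is one component of size 8.
Total: 2 components.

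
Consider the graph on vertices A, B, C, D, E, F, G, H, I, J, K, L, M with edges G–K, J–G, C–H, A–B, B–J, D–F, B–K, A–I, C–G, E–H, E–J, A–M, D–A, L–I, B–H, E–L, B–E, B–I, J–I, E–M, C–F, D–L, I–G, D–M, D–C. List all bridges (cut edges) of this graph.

none

The edges on the cycle B-E-H-B are not bridges since each lies on that cycle.
Every edge lies on some cycle, so there are no bridges.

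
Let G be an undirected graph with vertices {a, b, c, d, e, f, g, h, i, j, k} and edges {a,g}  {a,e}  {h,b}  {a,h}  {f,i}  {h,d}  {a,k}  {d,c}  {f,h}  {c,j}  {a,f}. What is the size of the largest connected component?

11

Starting from a we can reach a, b, c, d, e, f, g, h, i, j, k. That is one component of size 11.
The largest has 11 vertices.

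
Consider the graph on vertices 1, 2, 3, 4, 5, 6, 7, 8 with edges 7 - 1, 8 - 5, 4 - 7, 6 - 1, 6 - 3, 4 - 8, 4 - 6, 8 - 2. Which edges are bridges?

2-8, 3-6, 4-8, 5-8

The edges on the cycle 4-7-1-6-4 are not bridges since each lies on that cycle.
But removing 2 - 8 disconnects 2 from 8; removing 4 - 8 disconnects 4 from 8; removing 3 - 6 disconnects 3 from 6; removing 5 - 8 disconnects 5 from 8 — these are bridges.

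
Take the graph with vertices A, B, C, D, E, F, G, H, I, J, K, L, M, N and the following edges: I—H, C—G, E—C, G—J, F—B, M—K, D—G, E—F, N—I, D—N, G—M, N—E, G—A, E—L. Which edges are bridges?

A-G, B-F, E-F, E-L, G-J, G-M, H-I, I-N, K-M

The edges on the cycle D-N-E-C-G-D are not bridges since each lies on that cycle.
But removing B—F disconnects B from F; removing E—L disconnects E from L; removing N—I disconnects N from I; removing M—K disconnects M from K — these are bridges.
In total 9 edges are bridges.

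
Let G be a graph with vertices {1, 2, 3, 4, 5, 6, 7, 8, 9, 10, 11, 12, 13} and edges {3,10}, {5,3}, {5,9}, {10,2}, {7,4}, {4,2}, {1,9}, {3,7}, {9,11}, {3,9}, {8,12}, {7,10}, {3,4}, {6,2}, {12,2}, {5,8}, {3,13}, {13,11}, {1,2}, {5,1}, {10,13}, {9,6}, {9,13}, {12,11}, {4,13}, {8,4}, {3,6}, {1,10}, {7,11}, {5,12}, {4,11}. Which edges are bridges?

none

The edges on the cycle 5-8-12-5 are not bridges since each lies on that cycle.
Every edge lies on some cycle, so there are no bridges.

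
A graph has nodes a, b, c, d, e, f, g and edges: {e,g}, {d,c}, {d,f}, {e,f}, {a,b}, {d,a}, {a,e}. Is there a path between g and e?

Yes

From g we can reach a, b, c, d, e, f, g, which includes e.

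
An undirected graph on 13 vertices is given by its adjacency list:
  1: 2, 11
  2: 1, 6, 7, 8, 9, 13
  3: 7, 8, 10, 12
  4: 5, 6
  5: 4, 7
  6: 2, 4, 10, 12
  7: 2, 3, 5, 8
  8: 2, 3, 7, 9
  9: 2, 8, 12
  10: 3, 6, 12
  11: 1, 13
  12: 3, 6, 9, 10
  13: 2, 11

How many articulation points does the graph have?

1

Removing 2 increases the component count from 1 to 2, so 2 is a cut vertex.
By contrast removing 10 leaves 1 component; it is not a cut vertex. No other vertex is a cut vertex either.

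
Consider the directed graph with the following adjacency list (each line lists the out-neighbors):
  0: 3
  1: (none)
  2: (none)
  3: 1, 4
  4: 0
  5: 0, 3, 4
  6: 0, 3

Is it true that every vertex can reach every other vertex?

No

There is no directed path from 0 to 2, so the graph is not strongly connected.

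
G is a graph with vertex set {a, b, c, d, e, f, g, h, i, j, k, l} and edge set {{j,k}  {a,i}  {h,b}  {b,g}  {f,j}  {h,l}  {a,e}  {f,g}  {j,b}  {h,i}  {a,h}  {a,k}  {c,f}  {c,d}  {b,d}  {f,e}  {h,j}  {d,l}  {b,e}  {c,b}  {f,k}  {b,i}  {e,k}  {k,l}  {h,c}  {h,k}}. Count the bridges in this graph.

0

The edges on the cycle f-j-b-g-f are not bridges since each lies on that cycle.
Every edge lies on some cycle, so there are no bridges.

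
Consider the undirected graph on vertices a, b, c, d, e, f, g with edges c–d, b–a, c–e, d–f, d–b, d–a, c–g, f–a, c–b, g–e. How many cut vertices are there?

1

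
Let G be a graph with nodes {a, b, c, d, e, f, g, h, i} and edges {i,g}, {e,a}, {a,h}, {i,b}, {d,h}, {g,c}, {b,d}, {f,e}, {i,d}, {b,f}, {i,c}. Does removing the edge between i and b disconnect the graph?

After removing i-b, the path i-d-b still connects them, so the edge is not a bridge.

No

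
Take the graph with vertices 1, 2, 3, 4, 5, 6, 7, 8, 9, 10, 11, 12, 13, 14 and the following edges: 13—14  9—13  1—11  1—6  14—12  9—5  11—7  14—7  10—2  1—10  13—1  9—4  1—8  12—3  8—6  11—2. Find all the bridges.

The edges on the cycle 13-14-7-11-1-13 are not bridges since each lies on that cycle.
But removing 3—12 disconnects 3 from 12; removing 14—12 disconnects 14 from 12; removing 9—5 disconnects 9 from 5; removing 13—9 disconnects 13 from 9 — these are bridges.
In total 5 edges are bridges.

12-14, 12-3, 13-9, 4-9, 5-9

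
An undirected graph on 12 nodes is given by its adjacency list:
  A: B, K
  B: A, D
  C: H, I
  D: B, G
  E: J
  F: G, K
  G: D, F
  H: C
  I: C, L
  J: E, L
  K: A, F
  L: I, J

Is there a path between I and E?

Yes

From I we can reach C, E, H, I, J, L, which includes E.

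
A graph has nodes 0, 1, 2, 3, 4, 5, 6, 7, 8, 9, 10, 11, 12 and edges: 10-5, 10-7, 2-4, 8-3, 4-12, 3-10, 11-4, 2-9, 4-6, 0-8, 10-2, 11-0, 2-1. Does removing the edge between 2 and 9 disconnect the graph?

Removing 2-9 leaves no path between 2 and 9: the component count goes from 1 to 2. So it is a bridge.

Yes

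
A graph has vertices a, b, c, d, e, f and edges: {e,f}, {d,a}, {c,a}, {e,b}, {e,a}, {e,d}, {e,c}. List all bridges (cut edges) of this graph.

b-e, e-f

The edges on the cycle e-c-a-d-e are not bridges since each lies on that cycle.
But removing e–b disconnects e from b; removing e–f disconnects e from f — these are bridges.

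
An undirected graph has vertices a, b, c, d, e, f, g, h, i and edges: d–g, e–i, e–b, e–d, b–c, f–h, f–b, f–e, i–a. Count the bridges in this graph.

6

The edges on the cycle f-e-b-f are not bridges since each lies on that cycle.
But removing e–i disconnects e from i; removing f–h disconnects f from h; removing d–g disconnects d from g; removing e–d disconnects e from d — these are bridges.
In total 6 edges are bridges.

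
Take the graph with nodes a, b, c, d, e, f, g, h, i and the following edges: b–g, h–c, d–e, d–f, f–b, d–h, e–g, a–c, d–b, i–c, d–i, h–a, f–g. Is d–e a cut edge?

No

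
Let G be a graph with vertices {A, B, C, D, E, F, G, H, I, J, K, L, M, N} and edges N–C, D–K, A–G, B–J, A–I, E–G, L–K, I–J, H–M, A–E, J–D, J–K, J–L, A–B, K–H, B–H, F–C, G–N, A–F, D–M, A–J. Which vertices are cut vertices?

Removing A increases the component count from 1 to 2, so A is a cut vertex.
By contrast removing F leaves 1 component; it is not a cut vertex. No other vertex is a cut vertex either.

A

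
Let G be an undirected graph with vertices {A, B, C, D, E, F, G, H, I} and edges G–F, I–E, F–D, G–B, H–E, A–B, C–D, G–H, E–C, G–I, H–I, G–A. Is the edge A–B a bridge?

After removing A–B, the path A-G-B still connects them, so the edge is not a bridge.

No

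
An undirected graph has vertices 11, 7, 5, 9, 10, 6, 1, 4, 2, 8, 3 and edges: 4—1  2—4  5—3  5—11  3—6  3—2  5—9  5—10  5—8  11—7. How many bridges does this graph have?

10

removing 2—3 disconnects 2 from 3; removing 5—8 disconnects 5 from 8; removing 3—6 disconnects 3 from 6; removing 5—10 disconnects 5 from 10 — these are bridges.
In total 10 edges are bridges.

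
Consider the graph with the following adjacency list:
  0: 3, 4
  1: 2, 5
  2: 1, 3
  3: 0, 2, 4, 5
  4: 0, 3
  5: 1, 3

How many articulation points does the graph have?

1

Removing 3 increases the component count from 1 to 2, so 3 is a cut vertex.
By contrast removing 5 leaves 1 component; it is not a cut vertex. No other vertex is a cut vertex either.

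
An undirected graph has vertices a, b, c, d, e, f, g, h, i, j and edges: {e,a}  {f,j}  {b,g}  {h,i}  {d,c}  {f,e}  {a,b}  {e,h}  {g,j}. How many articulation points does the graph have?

2

Removing e increases the component count from 2 to 3, so e is a cut vertex.
Removing h increases the component count from 2 to 3, so h is a cut vertex.
By contrast removing b leaves 2 components; it is not a cut vertex. No other vertex is a cut vertex either.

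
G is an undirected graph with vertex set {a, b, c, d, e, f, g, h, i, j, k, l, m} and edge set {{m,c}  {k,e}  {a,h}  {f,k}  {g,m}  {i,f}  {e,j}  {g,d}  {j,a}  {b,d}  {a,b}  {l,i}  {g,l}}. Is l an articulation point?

No

Deleting l leaves 1 component (was 1) (its neighbors g, i remain connected to each other), so l is not a cut vertex.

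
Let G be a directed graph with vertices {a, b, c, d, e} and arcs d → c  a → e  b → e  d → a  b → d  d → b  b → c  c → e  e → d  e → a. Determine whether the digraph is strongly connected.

Yes

From d we can reach every vertex (a, b, c, d, e), and every vertex can reach d (a, b, c, d, e). So the whole graph is one strongly connected component.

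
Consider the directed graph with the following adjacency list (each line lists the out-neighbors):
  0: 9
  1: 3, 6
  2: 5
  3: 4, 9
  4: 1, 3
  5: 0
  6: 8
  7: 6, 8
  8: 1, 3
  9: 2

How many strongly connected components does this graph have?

{1, 3, 4, 6, 8} are all mutually reachable — one SCC of size 5.
{0, 2, 5, 9} are all mutually reachable — one SCC of size 4.
{7} is an SCC by itself.
That gives 3 strongly connected components.

3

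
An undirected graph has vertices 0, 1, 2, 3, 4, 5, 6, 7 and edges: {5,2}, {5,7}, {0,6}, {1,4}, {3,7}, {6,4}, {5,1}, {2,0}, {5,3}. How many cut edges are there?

0

The edges on the cycle 5-3-7-5 are not bridges since each lies on that cycle.
Every edge lies on some cycle, so there are no bridges.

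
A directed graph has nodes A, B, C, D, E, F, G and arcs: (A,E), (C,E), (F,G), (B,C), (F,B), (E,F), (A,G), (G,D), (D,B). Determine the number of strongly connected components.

{B, C, D, E, F, G} are all mutually reachable — one SCC of size 6.
{A} is an SCC by itself.
That gives 2 strongly connected components.

2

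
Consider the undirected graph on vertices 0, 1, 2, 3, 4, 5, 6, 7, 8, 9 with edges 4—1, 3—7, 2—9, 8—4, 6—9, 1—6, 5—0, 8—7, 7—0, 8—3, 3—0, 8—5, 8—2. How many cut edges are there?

0

The edges on the cycle 8-5-0-7-8 are not bridges since each lies on that cycle.
Every edge lies on some cycle, so there are no bridges.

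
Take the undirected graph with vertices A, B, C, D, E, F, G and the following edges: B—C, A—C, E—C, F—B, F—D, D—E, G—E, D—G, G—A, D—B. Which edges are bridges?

none

The edges on the cycle F-D-G-E-C-B-F are not bridges since each lies on that cycle.
Every edge lies on some cycle, so there are no bridges.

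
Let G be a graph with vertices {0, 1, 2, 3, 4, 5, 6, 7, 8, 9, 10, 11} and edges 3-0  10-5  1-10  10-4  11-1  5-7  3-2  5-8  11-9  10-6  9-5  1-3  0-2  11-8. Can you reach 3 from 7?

Yes

From 7 we can reach 0, 1, 2, 3, 4, 5, 6, 7, 8, 9, 10, 11, which includes 3.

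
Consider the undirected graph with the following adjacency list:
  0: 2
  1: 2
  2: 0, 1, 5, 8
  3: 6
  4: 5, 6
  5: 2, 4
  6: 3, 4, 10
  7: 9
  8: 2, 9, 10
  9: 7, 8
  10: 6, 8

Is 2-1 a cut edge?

Removing 2-1 leaves no path between 2 and 1: the component count goes from 1 to 2. So it is a bridge.

Yes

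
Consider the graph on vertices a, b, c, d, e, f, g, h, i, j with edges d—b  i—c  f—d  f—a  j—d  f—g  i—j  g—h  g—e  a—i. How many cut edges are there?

The edges on the cycle f-a-i-j-d-f are not bridges since each lies on that cycle.
But removing d—b disconnects d from b; removing f—g disconnects f from g; removing e—g disconnects e from g; removing c—i disconnects c from i — these are bridges.
In total 5 edges are bridges.

5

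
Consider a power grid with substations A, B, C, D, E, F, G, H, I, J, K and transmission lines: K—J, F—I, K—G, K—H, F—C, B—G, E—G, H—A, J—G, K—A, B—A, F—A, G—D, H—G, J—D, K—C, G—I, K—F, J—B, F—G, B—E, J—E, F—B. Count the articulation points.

0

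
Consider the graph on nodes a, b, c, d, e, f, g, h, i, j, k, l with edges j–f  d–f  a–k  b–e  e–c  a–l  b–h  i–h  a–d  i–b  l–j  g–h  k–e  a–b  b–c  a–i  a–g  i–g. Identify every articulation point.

a

Removing a increases the component count from 1 to 2, so a is a cut vertex.
By contrast removing e leaves 1 component; it is not a cut vertex. No other vertex is a cut vertex either.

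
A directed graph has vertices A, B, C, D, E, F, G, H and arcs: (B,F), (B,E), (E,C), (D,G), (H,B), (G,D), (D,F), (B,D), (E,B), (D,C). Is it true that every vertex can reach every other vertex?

No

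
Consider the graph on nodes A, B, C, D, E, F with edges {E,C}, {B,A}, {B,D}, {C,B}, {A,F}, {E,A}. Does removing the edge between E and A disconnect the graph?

No

After removing E - A, the path E-C-B-A still connects them, so the edge is not a bridge.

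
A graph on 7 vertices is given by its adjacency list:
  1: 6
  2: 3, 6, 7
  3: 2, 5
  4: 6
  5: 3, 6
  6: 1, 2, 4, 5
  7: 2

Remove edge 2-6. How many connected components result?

1

2 and 6 are still connected via 2-3-5-6, so the component count stays at 1.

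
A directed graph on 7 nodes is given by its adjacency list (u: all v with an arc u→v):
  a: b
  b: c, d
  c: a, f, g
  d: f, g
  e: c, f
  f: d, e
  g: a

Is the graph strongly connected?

From a we can reach every vertex (a, b, c, d, e, f, g), and every vertex can reach a (a, b, c, d, e, f, g). So the whole graph is one strongly connected component.

Yes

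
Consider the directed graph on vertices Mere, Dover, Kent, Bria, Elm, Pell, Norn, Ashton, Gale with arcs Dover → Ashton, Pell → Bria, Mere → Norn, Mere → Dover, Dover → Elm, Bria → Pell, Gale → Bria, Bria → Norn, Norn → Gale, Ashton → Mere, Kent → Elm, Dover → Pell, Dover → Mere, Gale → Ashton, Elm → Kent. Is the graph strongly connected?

No

There is no directed path from Elm to Bria, so the graph is not strongly connected.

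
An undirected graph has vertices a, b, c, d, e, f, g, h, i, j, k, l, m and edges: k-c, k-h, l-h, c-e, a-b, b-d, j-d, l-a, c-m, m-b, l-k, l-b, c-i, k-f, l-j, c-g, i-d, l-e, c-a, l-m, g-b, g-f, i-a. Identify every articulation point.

none

Removing d, for instance, still leaves 1 component. No single vertex removal increases the component count — the graph has no articulation points.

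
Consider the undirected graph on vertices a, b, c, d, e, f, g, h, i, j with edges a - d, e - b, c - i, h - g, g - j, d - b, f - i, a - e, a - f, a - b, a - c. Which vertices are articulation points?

Removing a increases the component count from 2 to 3, so a is a cut vertex.
Removing g increases the component count from 2 to 3, so g is a cut vertex.
By contrast removing j leaves 2 components; it is not a cut vertex. No other vertex is a cut vertex either.

a, g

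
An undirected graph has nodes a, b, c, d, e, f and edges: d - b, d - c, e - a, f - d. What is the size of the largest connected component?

4

Starting from a we can reach a, e. That is one component of size 2.
Starting from b we can reach b, c, d, f. That is one component of size 4.
The largest has 4 vertices.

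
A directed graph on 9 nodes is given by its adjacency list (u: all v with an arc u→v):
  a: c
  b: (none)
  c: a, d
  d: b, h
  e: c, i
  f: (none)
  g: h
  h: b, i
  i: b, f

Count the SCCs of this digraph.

8

{a, c} are all mutually reachable — one SCC of size 2.
{f} is an SCC by itself.
{d} is an SCC by itself.
{h} is an SCC by itself.
{g} is an SCC by itself.
(and 3 more singleton SCCs)
That gives 8 strongly connected components.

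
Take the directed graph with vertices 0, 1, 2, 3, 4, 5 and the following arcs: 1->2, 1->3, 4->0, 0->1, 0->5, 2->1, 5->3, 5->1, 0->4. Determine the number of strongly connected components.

4

{0, 4} are all mutually reachable — one SCC of size 2.
{1, 2} are all mutually reachable — one SCC of size 2.
{3} is an SCC by itself.
{5} is an SCC by itself.
That gives 4 strongly connected components.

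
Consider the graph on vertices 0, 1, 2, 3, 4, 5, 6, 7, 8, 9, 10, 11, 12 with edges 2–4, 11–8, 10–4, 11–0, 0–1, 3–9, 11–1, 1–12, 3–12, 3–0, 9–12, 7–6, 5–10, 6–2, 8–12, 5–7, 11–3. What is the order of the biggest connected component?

7

Starting from 2 we can reach 2, 4, 5, 6, 7, 10. That is one component of size 6.
Starting from 0 we can reach 0, 1, 3, 8, 9, 11, 12. That is one component of size 7.
The largest has 7 vertices.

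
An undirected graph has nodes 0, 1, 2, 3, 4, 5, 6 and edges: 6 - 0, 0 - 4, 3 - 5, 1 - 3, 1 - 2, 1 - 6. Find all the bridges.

0-4, 0-6, 1-2, 1-3, 1-6, 3-5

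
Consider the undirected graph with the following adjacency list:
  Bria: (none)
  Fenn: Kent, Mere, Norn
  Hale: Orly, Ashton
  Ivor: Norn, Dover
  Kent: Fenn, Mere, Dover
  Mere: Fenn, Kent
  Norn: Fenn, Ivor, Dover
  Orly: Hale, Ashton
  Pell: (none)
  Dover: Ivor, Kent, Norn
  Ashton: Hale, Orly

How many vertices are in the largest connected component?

6

Pell is isolated — a component by itself.
Bria is isolated — a component by itself.
Starting from Hale we can reach Hale, Orly, Ashton. That is one component of size 3.
Starting from Fenn we can reach Fenn, Ivor, Kent, Mere, Norn, Dover. That is one component of size 6.
The largest has 6 vertices.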